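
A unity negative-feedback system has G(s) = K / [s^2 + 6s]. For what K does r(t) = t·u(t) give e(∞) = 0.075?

The denominator has no term below 6s — 1 pole at s=0, type 1.
K_v = lim_{s→0} s·G(s) = K / 6 = (1/6)·K.
e_ss = 1/K_v = 0.075 ⇒ K_v = 40/3 ⇒ K = (40/3)/(1/6) = 80.

80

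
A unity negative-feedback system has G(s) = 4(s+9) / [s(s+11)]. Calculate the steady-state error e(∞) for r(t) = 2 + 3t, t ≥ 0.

System type = 1 (one pole at s=0). Treating each term separately:
  • 2: tracked with zero error.
  • 3t: e_ss = 3/K_v with K_v=36/11 → 11/12.
Total e_ss = 11/12.

11/12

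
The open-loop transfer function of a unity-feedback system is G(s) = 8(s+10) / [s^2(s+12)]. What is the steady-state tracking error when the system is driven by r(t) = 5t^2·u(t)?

System type = 2 (two poles at s=0).
K_a = lim_{s→0} s^2·G(s) = 8·10 / (12) = 20/3.
r(t) = 5t^2 gives R(s) = 10/s^3.
e_ss = 10/K_a = 10/(20/3) = 1.5.

1.5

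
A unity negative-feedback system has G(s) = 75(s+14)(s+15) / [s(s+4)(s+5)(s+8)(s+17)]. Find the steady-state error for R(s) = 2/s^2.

544/1575

G(s) has one factor of s in the denominator, so the system is type 1.
K_v = lim_{s→0} s·G(s) = 75·14·15 / (4·5·8·17) = 1575/272.
e_ss = 2/K_v = 2/(1575/272) = 544/1575.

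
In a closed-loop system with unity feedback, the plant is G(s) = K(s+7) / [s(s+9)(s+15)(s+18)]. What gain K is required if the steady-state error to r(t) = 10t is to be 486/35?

250

System type = 1 (one pole at s=0).
K_v = lim_{s→0} s·G(s) = K·7 / (9·15·18) = (7/2430)·K.
e_ss = 10/K_v = 486/35 ⇒ K_v = 175/243 ⇒ K = (175/243)/(7/2430) = 250.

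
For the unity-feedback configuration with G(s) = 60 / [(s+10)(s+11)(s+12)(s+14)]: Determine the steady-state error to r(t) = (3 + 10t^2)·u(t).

infinity

G(s) has no factors of s in the denominator, so the system is type 0. Taking each input component in turn:
  • 3: e_ss = 3/(1+K_p) with K_p=1/308 → 308/103.
  • 10t^2: a type-0 system cannot track it, e_ss → ∞.
The unbounded component dominates.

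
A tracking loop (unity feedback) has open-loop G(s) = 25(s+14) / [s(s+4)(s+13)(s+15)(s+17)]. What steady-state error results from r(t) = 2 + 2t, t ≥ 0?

One free integrator in G(s): this is a type 1 system. Treating each term separately:
  • 2: tracked with zero error.
  • 2t: e_ss = 2/K_v with K_v=35/1326 → 2652/35.
Total e_ss = 2652/35.

2652/35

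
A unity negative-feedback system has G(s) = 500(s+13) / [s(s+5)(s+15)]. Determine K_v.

260/3

The open loop has one pole at the origin → type 1 system.
K_v = lim_{s→0} s·G(s) = 500·13 / (5·15) = 260/3.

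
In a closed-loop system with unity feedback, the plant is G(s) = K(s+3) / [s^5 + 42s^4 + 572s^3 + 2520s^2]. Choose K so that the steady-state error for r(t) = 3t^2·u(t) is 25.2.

The denominator has no term below 2520s^2 — 2 poles at s=0, type 2.
K_a = lim_{s→0} s^2·G(s) = K·3 / 2520 = (1/840)·K.
e_ss = 6/K_a = 25.2 ⇒ K_a = 5/21 ⇒ K = (5/21)/(1/840) = 200.

200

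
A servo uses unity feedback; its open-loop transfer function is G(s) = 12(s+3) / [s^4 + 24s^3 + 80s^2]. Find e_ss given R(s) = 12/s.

0

Lowest-order denominator term is 80s^2, so the open loop has 2 poles at the origin → type 2 system.
K_p = ∞ for a type-2 system; e_ss to a step is zero.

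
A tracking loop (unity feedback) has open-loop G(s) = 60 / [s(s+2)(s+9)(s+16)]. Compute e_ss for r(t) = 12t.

System type = 1 (one pole at s=0).
K_v = lim_{s→0} s·G(s) = 60 / (2·9·16) = 5/24.
e_ss = 12/K_v = 12/(5/24) = 57.6.

57.6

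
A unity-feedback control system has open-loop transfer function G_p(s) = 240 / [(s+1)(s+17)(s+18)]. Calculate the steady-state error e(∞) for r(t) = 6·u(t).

No free integrators in G_p(s): this is a type 0 system.
K_p = lim_{s→0} G_p(s) = 240 / (1·17·18) = 40/51.
e_ss = 6/(1 + K_p) = 6/(91/51) = 306/91.

306/91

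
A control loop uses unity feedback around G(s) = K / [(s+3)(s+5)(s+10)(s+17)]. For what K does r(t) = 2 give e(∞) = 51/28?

System type = 0 (no poles at s=0).
K_p = lim_{s→0} G(s) = K / (3·5·10·17) = (1/2550)·K.
e_ss = 2/(1 + K_p) = 51/28 ⇒ 1 + (1/2550)·K = 56/51 ⇒ K = 250.

250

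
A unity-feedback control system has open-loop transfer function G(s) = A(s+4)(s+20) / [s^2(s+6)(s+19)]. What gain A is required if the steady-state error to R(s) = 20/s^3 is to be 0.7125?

40

Two free integrators in G(s): this is a type 2 system.
K_a = lim_{s→0} s^2·G(s) = A·4·20 / (6·19) = (40/57)·A.
e_ss = 20/K_a = 0.7125 ⇒ K_a = 1600/57 ⇒ A = (1600/57)/(40/57) = 40.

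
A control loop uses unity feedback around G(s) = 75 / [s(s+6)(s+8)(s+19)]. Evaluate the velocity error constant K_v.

System type = 1 (one pole at s=0).
K_v = lim_{s→0} s·G(s) = 75 / (6·8·19) = 25/304.

25/304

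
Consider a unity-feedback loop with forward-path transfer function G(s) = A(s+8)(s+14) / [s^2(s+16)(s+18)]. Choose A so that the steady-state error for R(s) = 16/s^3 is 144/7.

2

The open loop has two poles at the origin → type 2 system.
K_a = lim_{s→0} s^2·G(s) = A·8·14 / (16·18) = (7/18)·A.
e_ss = 16/K_a = 144/7 ⇒ K_a = 7/9 ⇒ A = (7/9)/(7/18) = 2.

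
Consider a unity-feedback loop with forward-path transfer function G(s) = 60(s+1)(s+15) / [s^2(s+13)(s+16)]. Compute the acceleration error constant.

225/52

G(s) has two factors of s in the denominator, so the system is type 2.
K_a = lim_{s→0} s^2·G(s) = 60·1·15 / (13·16) = 225/52.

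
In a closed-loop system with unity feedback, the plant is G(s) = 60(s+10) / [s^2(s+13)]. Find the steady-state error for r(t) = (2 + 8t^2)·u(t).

G(s) has two factors of s in the denominator, so the system is type 2. Taking each input component in turn:
  • 2: tracked with zero error.
  • 8t^2: e_ss = 16/K_a with K_a=600/13 → 26/75.
Total e_ss = 26/75.

26/75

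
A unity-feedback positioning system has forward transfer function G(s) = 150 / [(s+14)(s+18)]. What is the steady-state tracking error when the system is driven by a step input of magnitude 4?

No free integrators in G(s): this is a type 0 system.
K_p = lim_{s→0} G(s) = 150 / (14·18) = 25/42.
e_ss = 4/(1 + K_p) = 4/(67/42) = 168/67.

168/67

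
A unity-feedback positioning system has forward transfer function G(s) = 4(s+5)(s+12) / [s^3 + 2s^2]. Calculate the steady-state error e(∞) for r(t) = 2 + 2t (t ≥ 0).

Lowest-order denominator term is 2s^2, so the open loop has 2 poles at the origin → type 2 system. By superposition:
  • 2: tracked with zero error.
  • 2t: tracked with zero error.
Total e_ss = 0.

0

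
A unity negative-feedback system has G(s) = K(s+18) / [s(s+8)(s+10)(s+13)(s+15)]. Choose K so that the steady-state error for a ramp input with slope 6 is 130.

System type = 1 (one pole at s=0).
K_v = lim_{s→0} s·G(s) = K·18 / (8·10·13·15) = (3/2600)·K.
e_ss = 6/K_v = 130 ⇒ K_v = 3/65 ⇒ K = (3/65)/(3/2600) = 40.

40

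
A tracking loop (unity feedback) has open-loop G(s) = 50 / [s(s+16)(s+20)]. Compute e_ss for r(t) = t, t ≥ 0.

6.4

One free integrator in G(s): this is a type 1 system.
K_v = lim_{s→0} s·G(s) = 50 / (16·20) = 5/32.
e_ss = 1/K_v = 1/(5/32) = 6.4.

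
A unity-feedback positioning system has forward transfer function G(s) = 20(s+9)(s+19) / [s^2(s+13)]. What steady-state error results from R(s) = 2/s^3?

13/1710

G(s) has two factors of s in the denominator, so the system is type 2.
K_a = lim_{s→0} s^2·G(s) = 20·9·19 / (13) = 3420/13.
r(t) = t^2 gives R(s) = 2/s^3.
e_ss = 2/K_a = 2/(3420/13) = 13/1710.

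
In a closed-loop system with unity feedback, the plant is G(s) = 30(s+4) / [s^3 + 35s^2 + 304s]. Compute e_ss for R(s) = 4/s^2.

152/15

The denominator has no term below 304s — 1 pole at s=0, type 1.
K_v = lim_{s→0} s·G(s) = 30·4 / 304 = 15/38.
e_ss = 4/K_v = 4/(15/38) = 152/15.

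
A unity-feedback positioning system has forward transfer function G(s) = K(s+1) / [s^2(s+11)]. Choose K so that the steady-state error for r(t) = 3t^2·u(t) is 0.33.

System type = 2 (two poles at s=0).
K_a = lim_{s→0} s^2·G(s) = K·1 / (11) = (1/11)·K.
e_ss = 6/K_a = 0.33 ⇒ K_a = 200/11 ⇒ K = (200/11)/(1/11) = 200.

200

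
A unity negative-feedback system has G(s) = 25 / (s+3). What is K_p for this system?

System type = 0 (no poles at s=0).
K_p = lim_{s→0} G(s) = 25 / (3) = 25/3.

25/3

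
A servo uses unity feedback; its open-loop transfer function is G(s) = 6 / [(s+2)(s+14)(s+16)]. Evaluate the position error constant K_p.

3/224

No free integrators in G(s): this is a type 0 system.
K_p = lim_{s→0} G(s) = 6 / (2·14·16) = 3/224.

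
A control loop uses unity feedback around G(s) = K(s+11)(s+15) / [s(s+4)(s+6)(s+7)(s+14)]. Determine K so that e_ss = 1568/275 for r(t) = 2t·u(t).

5

The open loop has one pole at the origin → type 1 system.
K_v = lim_{s→0} s·G(s) = K·11·15 / (4·6·7·14) = (55/784)·K.
e_ss = 2/K_v = 1568/275 ⇒ K_v = 275/784 ⇒ K = (275/784)/(55/784) = 5.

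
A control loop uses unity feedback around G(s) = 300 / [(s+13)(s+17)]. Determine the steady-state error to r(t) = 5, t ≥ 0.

System type = 0 (no poles at s=0).
K_p = lim_{s→0} G(s) = 300 / (13·17) = 300/221.
e_ss = 5/(1 + K_p) = 5/(521/221) = 1105/521.

1105/521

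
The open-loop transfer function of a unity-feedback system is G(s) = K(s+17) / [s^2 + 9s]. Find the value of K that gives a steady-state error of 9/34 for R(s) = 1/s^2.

The denominator has no term below 9s — 1 pole at s=0, type 1.
K_v = lim_{s→0} s·G(s) = K·17 / 9 = (17/9)·K.
e_ss = 1/K_v = 9/34 ⇒ K_v = 34/9 ⇒ K = (34/9)/(17/9) = 2.

2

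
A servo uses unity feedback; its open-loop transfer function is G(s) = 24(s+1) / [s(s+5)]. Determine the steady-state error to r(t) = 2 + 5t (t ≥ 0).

25/24

The open loop has one pole at the origin → type 1 system. Treating each term separately:
  • 2: tracked with zero error.
  • 5t: e_ss = 5/K_v with K_v=4.8 → 25/24.
Total e_ss = 25/24.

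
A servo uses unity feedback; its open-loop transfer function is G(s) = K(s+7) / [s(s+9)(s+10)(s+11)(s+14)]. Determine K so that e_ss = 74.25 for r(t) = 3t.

System type = 1 (one pole at s=0).
K_v = lim_{s→0} s·G(s) = K·7 / (9·10·11·14) = (1/1980)·K.
e_ss = 3/K_v = 74.25 ⇒ K_v = 4/99 ⇒ K = (4/99)/(1/1980) = 80.

80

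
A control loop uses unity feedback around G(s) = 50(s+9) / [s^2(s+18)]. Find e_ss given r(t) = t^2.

0.08

Two free integrators in G(s): this is a type 2 system.
K_a = lim_{s→0} s^2·G(s) = 50·9 / (18) = 25.
r(t) = t^2 gives R(s) = 2/s^3.
e_ss = 2/K_a = 2/25 = 0.08.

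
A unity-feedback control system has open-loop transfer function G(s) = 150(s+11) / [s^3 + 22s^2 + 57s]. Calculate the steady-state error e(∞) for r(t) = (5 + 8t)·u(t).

The denominator has no term below 57s — 1 pole at s=0, type 1. Treating each term separately:
  • 5: tracked with zero error.
  • 8t: e_ss = 8/K_v with K_v=550/19 → 76/275.
Total e_ss = 76/275.

76/275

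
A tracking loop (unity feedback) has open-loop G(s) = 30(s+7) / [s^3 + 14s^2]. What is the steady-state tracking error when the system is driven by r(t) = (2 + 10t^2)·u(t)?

Factoring s^2 from the denominator leaves a polynomial with constant term 14, so the system is type 2. Taking each input component in turn:
  • 2: tracked with zero error.
  • 10t^2: e_ss = 20/K_a with K_a=15 → 4/3.
Total e_ss = 4/3.

4/3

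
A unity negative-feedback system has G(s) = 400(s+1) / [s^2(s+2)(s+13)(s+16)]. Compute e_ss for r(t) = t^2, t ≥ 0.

2.08

G(s) has two factors of s in the denominator, so the system is type 2.
K_a = lim_{s→0} s^2·G(s) = 400·1 / (2·13·16) = 25/26.
r(t) = t^2 gives R(s) = 2/s^3.
e_ss = 2/K_a = 2/(25/26) = 2.08.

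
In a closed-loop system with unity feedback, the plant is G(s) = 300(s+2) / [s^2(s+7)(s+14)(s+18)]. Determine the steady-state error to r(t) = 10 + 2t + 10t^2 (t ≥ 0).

58.8

Two free integrators in G(s): this is a type 2 system. Treating each term separately:
  • 10: tracked with zero error.
  • 2t: tracked with zero error.
  • 10t^2: e_ss = 20/K_a with K_a=50/147 → 58.8.
Total e_ss = 58.8.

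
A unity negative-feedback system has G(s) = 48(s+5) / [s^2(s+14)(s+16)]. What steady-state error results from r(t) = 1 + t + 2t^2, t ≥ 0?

The open loop has two poles at the origin → type 2 system. Taking each input component in turn:
  • 1: tracked with zero error.
  • t: tracked with zero error.
  • 2t^2: e_ss = 4/K_a with K_a=15/14 → 56/15.
Total e_ss = 56/15.

56/15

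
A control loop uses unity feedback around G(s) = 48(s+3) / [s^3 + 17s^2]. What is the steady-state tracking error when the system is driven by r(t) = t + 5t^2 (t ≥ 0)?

85/72

The denominator has no term below 17s^2 — 2 poles at s=0, type 2. Taking each input component in turn:
  • t: tracked with zero error.
  • 5t^2: e_ss = 10/K_a with K_a=144/17 → 85/72.
Total e_ss = 85/72.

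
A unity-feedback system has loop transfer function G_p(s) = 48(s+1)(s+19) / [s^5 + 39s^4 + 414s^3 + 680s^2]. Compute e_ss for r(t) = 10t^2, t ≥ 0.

850/57

The denominator has no term below 680s^2 — 2 poles at s=0, type 2.
K_a = lim_{s→0} s^2·G_p(s) = 48·1·19 / 680 = 114/85.
r(t) = 10t^2 gives R(s) = 20/s^3.
e_ss = 20/K_a = 20/(114/85) = 850/57.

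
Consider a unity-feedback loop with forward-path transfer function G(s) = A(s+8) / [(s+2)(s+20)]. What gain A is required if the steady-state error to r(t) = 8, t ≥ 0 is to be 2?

No free integrators in G(s): this is a type 0 system.
K_p = lim_{s→0} G(s) = A·8 / (2·20) = 0.2·A.
e_ss = 8/(1 + K_p) = 2 ⇒ 1 + 0.2·A = 4 ⇒ A = 15.

15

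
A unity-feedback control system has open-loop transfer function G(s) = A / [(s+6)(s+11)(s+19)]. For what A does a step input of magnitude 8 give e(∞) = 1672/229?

The open loop has no poles at the origin → type 0 system.
K_p = lim_{s→0} G(s) = A / (6·11·19) = (1/1254)·A.
e_ss = 8/(1 + K_p) = 1672/229 ⇒ 1 + (1/1254)·A = 229/209 ⇒ A = 120.

120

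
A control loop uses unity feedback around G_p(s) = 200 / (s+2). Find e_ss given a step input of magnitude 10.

10/101

The open loop has no poles at the origin → type 0 system.
K_p = lim_{s→0} G_p(s) = 200 / (2) = 100.
e_ss = 10/(1 + K_p) = 10/101.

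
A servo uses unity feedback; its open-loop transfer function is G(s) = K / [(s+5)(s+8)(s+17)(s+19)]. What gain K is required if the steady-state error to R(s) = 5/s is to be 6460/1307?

The open loop has no poles at the origin → type 0 system.
K_p = lim_{s→0} G(s) = K / (5·8·17·19) = (1/12920)·K.
e_ss = 5/(1 + K_p) = 6460/1307 ⇒ 1 + (1/12920)·K = 1307/1292 ⇒ K = 150.

150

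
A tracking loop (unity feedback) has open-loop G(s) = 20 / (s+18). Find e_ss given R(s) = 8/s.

No free integrators in G(s): this is a type 0 system.
K_p = lim_{s→0} G(s) = 20 / (18) = 10/9.
e_ss = 8/(1 + K_p) = 8/(19/9) = 72/19.

72/19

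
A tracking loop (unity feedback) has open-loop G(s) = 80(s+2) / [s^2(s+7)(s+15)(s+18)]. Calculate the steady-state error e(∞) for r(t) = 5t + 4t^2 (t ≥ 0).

Two free integrators in G(s): this is a type 2 system. Treating each term separately:
  • 5t: tracked with zero error.
  • 4t^2: e_ss = 8/K_a with K_a=16/189 → 94.5.
Total e_ss = 94.5.

94.5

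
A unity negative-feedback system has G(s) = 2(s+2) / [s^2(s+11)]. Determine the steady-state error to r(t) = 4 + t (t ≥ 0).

0

G(s) has two factors of s in the denominator, so the system is type 2. By superposition:
  • 4: tracked with zero error.
  • t: tracked with zero error.
Total e_ss = 0.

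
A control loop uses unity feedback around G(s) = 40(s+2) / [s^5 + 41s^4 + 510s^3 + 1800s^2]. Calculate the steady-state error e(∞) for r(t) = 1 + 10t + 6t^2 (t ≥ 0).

The denominator has no term below 1800s^2 — 2 poles at s=0, type 2. Treating each term separately:
  • 1: tracked with zero error.
  • 10t: tracked with zero error.
  • 6t^2: e_ss = 12/K_a with K_a=2/45 → 270.
Total e_ss = 270.

270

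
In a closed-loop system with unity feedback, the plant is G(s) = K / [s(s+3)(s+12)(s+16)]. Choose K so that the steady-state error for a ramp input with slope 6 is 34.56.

One free integrator in G(s): this is a type 1 system.
K_v = lim_{s→0} s·G(s) = K / (3·12·16) = (1/576)·K.
e_ss = 6/K_v = 34.56 ⇒ K_v = 25/144 ⇒ K = (25/144)/(1/576) = 100.

100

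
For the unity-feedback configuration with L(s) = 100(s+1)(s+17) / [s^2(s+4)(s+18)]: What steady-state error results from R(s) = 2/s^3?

The open loop has two poles at the origin → type 2 system.
K_a = lim_{s→0} s^2·L(s) = 100·1·17 / (4·18) = 425/18.
r(t) = t^2 gives R(s) = 2/s^3.
e_ss = 2/K_a = 2/(425/18) = 36/425.

36/425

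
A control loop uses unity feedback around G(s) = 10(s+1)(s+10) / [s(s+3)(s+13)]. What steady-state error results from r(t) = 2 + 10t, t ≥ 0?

System type = 1 (one pole at s=0). By superposition:
  • 2: tracked with zero error.
  • 10t: e_ss = 10/K_v with K_v=100/39 → 3.9.
Total e_ss = 3.9.

3.9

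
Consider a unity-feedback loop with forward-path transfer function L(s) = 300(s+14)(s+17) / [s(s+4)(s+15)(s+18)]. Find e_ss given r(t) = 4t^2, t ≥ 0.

The open loop has one pole at the origin → type 1 system.
For a type-1 system K_a = 0, so e_ss to a parabolic input is unbounded.

infinity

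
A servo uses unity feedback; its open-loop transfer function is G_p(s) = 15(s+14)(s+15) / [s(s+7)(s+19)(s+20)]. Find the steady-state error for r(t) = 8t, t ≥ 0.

304/45

One free integrator in G_p(s): this is a type 1 system.
K_v = lim_{s→0} s·G_p(s) = 15·14·15 / (7·19·20) = 45/38.
e_ss = 8/K_v = 8/(45/38) = 304/45.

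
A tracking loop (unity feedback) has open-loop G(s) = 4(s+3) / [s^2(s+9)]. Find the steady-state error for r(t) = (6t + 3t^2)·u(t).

4.5

G(s) has two factors of s in the denominator, so the system is type 2. By superposition:
  • 6t: tracked with zero error.
  • 3t^2: e_ss = 6/K_a with K_a=4/3 → 4.5.
Total e_ss = 4.5.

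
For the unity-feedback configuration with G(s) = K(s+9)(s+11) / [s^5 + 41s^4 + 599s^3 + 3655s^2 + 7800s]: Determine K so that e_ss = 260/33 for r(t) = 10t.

100

The denominator has no term below 7800s — 1 pole at s=0, type 1.
K_v = lim_{s→0} s·G(s) = K·9·11 / 7800 = (33/2600)·K.
e_ss = 10/K_v = 260/33 ⇒ K_v = 33/26 ⇒ K = (33/26)/(33/2600) = 100.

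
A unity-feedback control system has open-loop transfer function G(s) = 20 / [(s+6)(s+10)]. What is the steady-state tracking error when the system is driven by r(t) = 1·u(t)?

G(s) has no factors of s in the denominator, so the system is type 0.
K_p = lim_{s→0} G(s) = 20 / (6·10) = 1/3.
e_ss = 1/(1 + K_p) = 1/(4/3) = 0.75.

0.75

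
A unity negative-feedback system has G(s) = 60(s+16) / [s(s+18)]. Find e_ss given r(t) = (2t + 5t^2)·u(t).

System type = 1 (one pole at s=0). Taking each input component in turn:
  • 2t: e_ss = 2/K_v with K_v=160/3 → 0.0375.
  • 5t^2: a type-1 system cannot track it, e_ss → ∞.
The unbounded component dominates.

infinity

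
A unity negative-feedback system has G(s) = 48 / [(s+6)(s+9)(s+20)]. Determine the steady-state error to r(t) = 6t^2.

infinity

G(s) has no factors of s in the denominator, so the system is type 0.
K_a = lim_{s→0} s^2·G(s) = 0; the steady-state error to this parabolic input grows without bound.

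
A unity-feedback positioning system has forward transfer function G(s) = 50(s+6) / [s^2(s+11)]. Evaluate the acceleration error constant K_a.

300/11

The open loop has two poles at the origin → type 2 system.
K_a = lim_{s→0} s^2·G(s) = 50·6 / (11) = 300/11.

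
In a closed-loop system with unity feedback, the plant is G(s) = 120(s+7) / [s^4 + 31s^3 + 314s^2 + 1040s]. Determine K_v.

21/26

Factoring s from the denominator leaves a polynomial with constant term 1040, so the system is type 1.
K_v = lim_{s→0} s·G(s) = 120·7 / 1040 = 21/26.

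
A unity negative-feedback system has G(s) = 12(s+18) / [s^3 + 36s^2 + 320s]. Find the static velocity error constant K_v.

Factoring s from the denominator leaves a polynomial with constant term 320, so the system is type 1.
K_v = lim_{s→0} s·G(s) = 12·18 / 320 = 0.675.

0.675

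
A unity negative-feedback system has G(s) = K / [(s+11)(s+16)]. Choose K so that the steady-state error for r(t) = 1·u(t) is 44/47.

System type = 0 (no poles at s=0).
K_p = lim_{s→0} G(s) = K / (11·16) = (1/176)·K.
e_ss = 1/(1 + K_p) = 44/47 ⇒ 1 + (1/176)·K = 47/44 ⇒ K = 12.

12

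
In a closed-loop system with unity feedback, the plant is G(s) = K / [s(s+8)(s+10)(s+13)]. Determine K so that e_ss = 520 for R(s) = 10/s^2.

G(s) has one factor of s in the denominator, so the system is type 1.
K_v = lim_{s→0} s·G(s) = K / (8·10·13) = (1/1040)·K.
e_ss = 10/K_v = 520 ⇒ K_v = 1/52 ⇒ K = (1/52)/(1/1040) = 20.

20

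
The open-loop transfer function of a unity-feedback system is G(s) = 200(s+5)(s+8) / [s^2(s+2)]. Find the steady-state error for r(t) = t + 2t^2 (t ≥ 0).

Two free integrators in G(s): this is a type 2 system. Treating each term separately:
  • t: tracked with zero error.
  • 2t^2: e_ss = 4/K_a with K_a=4000 → 0.001.
Total e_ss = 0.001.

0.001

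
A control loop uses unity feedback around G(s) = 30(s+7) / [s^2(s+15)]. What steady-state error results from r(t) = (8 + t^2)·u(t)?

G(s) has two factors of s in the denominator, so the system is type 2. Treating each term separately:
  • 8: tracked with zero error.
  • t^2: e_ss = 2/K_a with K_a=14 → 1/7.
Total e_ss = 1/7.

1/7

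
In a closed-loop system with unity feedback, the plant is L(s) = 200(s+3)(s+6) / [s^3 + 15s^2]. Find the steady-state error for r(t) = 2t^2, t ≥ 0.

Lowest-order denominator term is 15s^2, so the open loop has 2 poles at the origin → type 2 system.
K_a = lim_{s→0} s^2·L(s) = 200·3·6 / 15 = 240.
r(t) = 2t^2 gives R(s) = 4/s^3.
e_ss = 4/K_a = 4/240 = 1/60.

1/60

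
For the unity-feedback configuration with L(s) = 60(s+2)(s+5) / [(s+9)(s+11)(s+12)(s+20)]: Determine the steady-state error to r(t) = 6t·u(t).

The open loop has no poles at the origin → type 0 system.
K_v = lim_{s→0} s·L(s) = 0; the steady-state error to this ramp input grows without bound.

infinity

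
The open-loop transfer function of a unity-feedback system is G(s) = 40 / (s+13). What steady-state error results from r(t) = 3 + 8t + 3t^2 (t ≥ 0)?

G(s) has no factors of s in the denominator, so the system is type 0. Taking each input component in turn:
  • 3: e_ss = 3/(1+K_p) with K_p=40/13 → 39/53.
  • 8t: a type-0 system cannot track it, e_ss → ∞.
  • 3t^2: a type-0 system cannot track it, e_ss → ∞.
The unbounded component dominates.

infinity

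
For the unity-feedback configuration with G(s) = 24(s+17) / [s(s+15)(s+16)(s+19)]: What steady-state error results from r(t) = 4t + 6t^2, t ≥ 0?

System type = 1 (one pole at s=0). By superposition:
  • 4t: e_ss = 4/K_v with K_v=17/190 → 760/17.
  • 6t^2: a type-1 system cannot track it, e_ss → ∞.
The unbounded component dominates.

infinity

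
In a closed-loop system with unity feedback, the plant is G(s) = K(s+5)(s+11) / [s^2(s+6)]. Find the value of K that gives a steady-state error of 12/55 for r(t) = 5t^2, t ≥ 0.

The open loop has two poles at the origin → type 2 system.
K_a = lim_{s→0} s^2·G(s) = K·5·11 / (6) = (55/6)·K.
e_ss = 10/K_a = 12/55 ⇒ K_a = 275/6 ⇒ K = (275/6)/(55/6) = 5.

5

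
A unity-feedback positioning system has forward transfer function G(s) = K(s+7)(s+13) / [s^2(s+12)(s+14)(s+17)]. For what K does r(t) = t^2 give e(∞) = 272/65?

15

The open loop has two poles at the origin → type 2 system.
K_a = lim_{s→0} s^2·G(s) = K·7·13 / (12·14·17) = (13/408)·K.
e_ss = 2/K_a = 272/65 ⇒ K_a = 65/136 ⇒ K = (65/136)/(13/408) = 15.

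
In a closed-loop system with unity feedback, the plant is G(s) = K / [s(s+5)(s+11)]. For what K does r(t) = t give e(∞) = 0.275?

G(s) has one factor of s in the denominator, so the system is type 1.
K_v = lim_{s→0} s·G(s) = K / (5·11) = (1/55)·K.
e_ss = 1/K_v = 0.275 ⇒ K_v = 40/11 ⇒ K = (40/11)/(1/55) = 200.

200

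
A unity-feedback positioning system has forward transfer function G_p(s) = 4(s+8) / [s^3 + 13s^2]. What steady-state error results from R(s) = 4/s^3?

Lowest-order denominator term is 13s^2, so the open loop has 2 poles at the origin → type 2 system.
K_a = lim_{s→0} s^2·G_p(s) = 4·8 / 13 = 32/13.
r(t) = 2t^2 gives R(s) = 4/s^3.
e_ss = 4/K_a = 4/(32/13) = 1.625.

1.625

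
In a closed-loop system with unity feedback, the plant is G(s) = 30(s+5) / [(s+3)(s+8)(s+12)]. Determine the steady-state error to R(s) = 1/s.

No free integrators in G(s): this is a type 0 system.
K_p = lim_{s→0} G(s) = 30·5 / (3·8·12) = 25/48.
e_ss = 1/(1 + K_p) = 1/(73/48) = 48/73.

48/73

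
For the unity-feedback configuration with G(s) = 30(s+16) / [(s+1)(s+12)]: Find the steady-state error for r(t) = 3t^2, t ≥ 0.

The open loop has no poles at the origin → type 0 system.
K_a = lim_{s→0} s^2·G(s) = 0; the steady-state error to this parabolic input grows without bound.

infinity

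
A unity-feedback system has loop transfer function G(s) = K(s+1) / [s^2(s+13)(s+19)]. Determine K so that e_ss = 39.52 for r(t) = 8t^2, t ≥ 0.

100

System type = 2 (two poles at s=0).
K_a = lim_{s→0} s^2·G(s) = K·1 / (13·19) = (1/247)·K.
e_ss = 16/K_a = 39.52 ⇒ K_a = 100/247 ⇒ K = (100/247)/(1/247) = 100.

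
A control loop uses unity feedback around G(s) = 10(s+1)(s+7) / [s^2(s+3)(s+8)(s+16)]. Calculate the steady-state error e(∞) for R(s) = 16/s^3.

G(s) has two factors of s in the denominator, so the system is type 2.
K_a = lim_{s→0} s^2·G(s) = 10·1·7 / (3·8·16) = 35/192.
r(t) = 8t^2 gives R(s) = 16/s^3.
e_ss = 16/K_a = 16/(35/192) = 3072/35.

3072/35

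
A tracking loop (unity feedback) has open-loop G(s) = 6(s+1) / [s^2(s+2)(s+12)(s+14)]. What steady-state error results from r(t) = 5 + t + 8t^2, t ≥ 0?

896

The open loop has two poles at the origin → type 2 system. Taking each input component in turn:
  • 5: tracked with zero error.
  • t: tracked with zero error.
  • 8t^2: e_ss = 16/K_a with K_a=1/56 → 896.
Total e_ss = 896.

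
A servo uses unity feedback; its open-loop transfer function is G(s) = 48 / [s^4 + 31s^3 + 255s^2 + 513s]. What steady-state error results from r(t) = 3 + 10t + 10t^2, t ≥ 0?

infinity

Lowest-order denominator term is 513s, so the open loop has 1 pole at the origin → type 1 system. By superposition:
  • 3: tracked with zero error.
  • 10t: e_ss = 10/K_v with K_v=16/171 → 106.875.
  • 10t^2: a type-1 system cannot track it, e_ss → ∞.
The unbounded component dominates.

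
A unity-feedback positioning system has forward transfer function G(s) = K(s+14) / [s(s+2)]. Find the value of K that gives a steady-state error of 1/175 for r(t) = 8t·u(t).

200

One free integrator in G(s): this is a type 1 system.
K_v = lim_{s→0} s·G(s) = K·14 / (2) = 7·K.
e_ss = 8/K_v = 1/175 ⇒ K_v = 1400 ⇒ K = 1400/7 = 200.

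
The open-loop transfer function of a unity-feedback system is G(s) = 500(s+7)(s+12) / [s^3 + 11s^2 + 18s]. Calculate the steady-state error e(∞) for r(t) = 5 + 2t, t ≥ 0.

Factoring s from the denominator leaves a polynomial with constant term 18, so the system is type 1. Taking each input component in turn:
  • 5: tracked with zero error.
  • 2t: e_ss = 2/K_v with K_v=7000/3 → 3/3500.
Total e_ss = 3/3500.

3/3500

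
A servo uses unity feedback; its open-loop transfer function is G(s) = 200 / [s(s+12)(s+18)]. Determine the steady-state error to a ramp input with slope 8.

8.64

The open loop has one pole at the origin → type 1 system.
K_v = lim_{s→0} s·G(s) = 200 / (12·18) = 25/27.
e_ss = 8/K_v = 8/(25/27) = 8.64.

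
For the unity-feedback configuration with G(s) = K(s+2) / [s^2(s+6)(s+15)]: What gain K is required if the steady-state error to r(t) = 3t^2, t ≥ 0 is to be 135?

G(s) has two factors of s in the denominator, so the system is type 2.
K_a = lim_{s→0} s^2·G(s) = K·2 / (6·15) = (1/45)·K.
e_ss = 6/K_a = 135 ⇒ K_a = 2/45 ⇒ K = (2/45)/(1/45) = 2.

2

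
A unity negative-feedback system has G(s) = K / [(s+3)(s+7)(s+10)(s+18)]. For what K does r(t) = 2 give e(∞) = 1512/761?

G(s) has no factors of s in the denominator, so the system is type 0.
K_p = lim_{s→0} G(s) = K / (3·7·10·18) = (1/3780)·K.
e_ss = 2/(1 + K_p) = 1512/761 ⇒ 1 + (1/3780)·K = 761/756 ⇒ K = 25.

25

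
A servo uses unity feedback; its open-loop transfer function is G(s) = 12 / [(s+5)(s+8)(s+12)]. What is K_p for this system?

The open loop has no poles at the origin → type 0 system.
K_p = lim_{s→0} G(s) = 12 / (5·8·12) = 0.025.

0.025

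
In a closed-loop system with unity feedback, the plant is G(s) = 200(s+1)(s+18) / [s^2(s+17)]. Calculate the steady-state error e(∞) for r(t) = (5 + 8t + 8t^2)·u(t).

The open loop has two poles at the origin → type 2 system. By superposition:
  • 5: tracked with zero error.
  • 8t: tracked with zero error.
  • 8t^2: e_ss = 16/K_a with K_a=3600/17 → 17/225.
Total e_ss = 17/225.

17/225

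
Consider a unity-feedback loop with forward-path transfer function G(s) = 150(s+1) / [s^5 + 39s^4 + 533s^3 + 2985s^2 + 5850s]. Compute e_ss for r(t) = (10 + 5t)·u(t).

195

The denominator has no term below 5850s — 1 pole at s=0, type 1. Taking each input component in turn:
  • 10: tracked with zero error.
  • 5t: e_ss = 5/K_v with K_v=1/39 → 195.
Total e_ss = 195.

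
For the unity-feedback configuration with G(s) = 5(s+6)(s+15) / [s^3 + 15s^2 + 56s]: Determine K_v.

225/28

Lowest-order denominator term is 56s, so the open loop has 1 pole at the origin → type 1 system.
K_v = lim_{s→0} s·G(s) = 5·6·15 / 56 = 225/28.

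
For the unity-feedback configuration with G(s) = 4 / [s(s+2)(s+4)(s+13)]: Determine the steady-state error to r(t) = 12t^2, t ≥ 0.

The open loop has one pole at the origin → type 1 system.
For a type-1 system K_a = 0, so e_ss to a parabolic input is unbounded.

infinity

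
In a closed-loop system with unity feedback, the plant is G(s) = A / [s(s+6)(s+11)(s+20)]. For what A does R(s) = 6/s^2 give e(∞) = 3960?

System type = 1 (one pole at s=0).
K_v = lim_{s→0} s·G(s) = A / (6·11·20) = (1/1320)·A.
e_ss = 6/K_v = 3960 ⇒ K_v = 1/660 ⇒ A = (1/660)/(1/1320) = 2.

2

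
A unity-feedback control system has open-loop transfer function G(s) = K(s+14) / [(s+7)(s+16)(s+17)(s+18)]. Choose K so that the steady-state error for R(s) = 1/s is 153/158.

No free integrators in G(s): this is a type 0 system.
K_p = lim_{s→0} G(s) = K·14 / (7·16·17·18) = (1/2448)·K.
e_ss = 1/(1 + K_p) = 153/158 ⇒ 1 + (1/2448)·K = 158/153 ⇒ K = 80.

80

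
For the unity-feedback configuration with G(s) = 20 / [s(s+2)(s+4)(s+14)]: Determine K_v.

5/28

The open loop has one pole at the origin → type 1 system.
K_v = lim_{s→0} s·G(s) = 20 / (2·4·14) = 5/28.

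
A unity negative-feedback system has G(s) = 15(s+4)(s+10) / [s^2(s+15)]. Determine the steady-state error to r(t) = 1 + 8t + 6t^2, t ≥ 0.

0.3

The open loop has two poles at the origin → type 2 system. Taking each input component in turn:
  • 1: tracked with zero error.
  • 8t: tracked with zero error.
  • 6t^2: e_ss = 12/K_a with K_a=40 → 0.3.
Total e_ss = 0.3.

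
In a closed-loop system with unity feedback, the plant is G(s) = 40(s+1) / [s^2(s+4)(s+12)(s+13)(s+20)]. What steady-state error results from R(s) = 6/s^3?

G(s) has two factors of s in the denominator, so the system is type 2.
K_a = lim_{s→0} s^2·G(s) = 40·1 / (4·12·13·20) = 1/312.
r(t) = 3t^2 gives R(s) = 6/s^3.
e_ss = 6/K_a = 6/(1/312) = 1872.

1872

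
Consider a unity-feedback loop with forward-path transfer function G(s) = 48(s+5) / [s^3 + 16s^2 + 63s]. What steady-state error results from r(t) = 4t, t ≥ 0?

1.05

Factoring s from the denominator leaves a polynomial with constant term 63, so the system is type 1.
K_v = lim_{s→0} s·G(s) = 48·5 / 63 = 80/21.
e_ss = 4/K_v = 4/(80/21) = 1.05.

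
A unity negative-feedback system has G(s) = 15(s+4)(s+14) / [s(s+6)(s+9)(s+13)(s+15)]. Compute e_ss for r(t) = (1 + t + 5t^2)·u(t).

infinity

The open loop has one pole at the origin → type 1 system. By superposition:
  • 1: tracked with zero error.
  • t: e_ss = 1/K_v with K_v=28/351 → 351/28.
  • 5t^2: a type-1 system cannot track it, e_ss → ∞.
The unbounded component dominates.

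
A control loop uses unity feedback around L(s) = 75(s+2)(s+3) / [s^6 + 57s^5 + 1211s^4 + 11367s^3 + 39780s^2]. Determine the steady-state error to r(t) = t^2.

176.8

Factoring s^2 from the denominator leaves a polynomial with constant term 39780, so the system is type 2.
K_a = lim_{s→0} s^2·L(s) = 75·2·3 / 39780 = 5/442.
r(t) = t^2 gives R(s) = 2/s^3.
e_ss = 2/K_a = 2/(5/442) = 176.8.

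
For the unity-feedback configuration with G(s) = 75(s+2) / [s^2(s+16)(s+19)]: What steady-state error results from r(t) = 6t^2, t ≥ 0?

Two free integrators in G(s): this is a type 2 system.
K_a = lim_{s→0} s^2·G(s) = 75·2 / (16·19) = 75/152.
r(t) = 6t^2 gives R(s) = 12/s^3.
e_ss = 12/K_a = 12/(75/152) = 24.32.

24.32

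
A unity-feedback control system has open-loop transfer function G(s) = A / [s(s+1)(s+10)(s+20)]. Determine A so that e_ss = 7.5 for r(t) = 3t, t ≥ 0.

80

System type = 1 (one pole at s=0).
K_v = lim_{s→0} s·G(s) = A / (1·10·20) = 0.005·A.
e_ss = 3/K_v = 7.5 ⇒ K_v = 0.4 ⇒ A = 0.4/0.005 = 80.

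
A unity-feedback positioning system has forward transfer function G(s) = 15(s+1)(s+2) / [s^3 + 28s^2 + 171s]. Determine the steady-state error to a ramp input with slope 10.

Factoring s from the denominator leaves a polynomial with constant term 171, so the system is type 1.
K_v = lim_{s→0} s·G(s) = 15·1·2 / 171 = 10/57.
e_ss = 10/K_v = 10/(10/57) = 57.

57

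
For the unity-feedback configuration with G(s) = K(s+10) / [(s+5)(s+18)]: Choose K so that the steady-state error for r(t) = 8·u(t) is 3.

No free integrators in G(s): this is a type 0 system.
K_p = lim_{s→0} G(s) = K·10 / (5·18) = (1/9)·K.
e_ss = 8/(1 + K_p) = 3 ⇒ 1 + (1/9)·K = 8/3 ⇒ K = 15.

15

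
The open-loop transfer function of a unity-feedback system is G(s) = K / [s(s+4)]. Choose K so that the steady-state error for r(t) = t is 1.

4

System type = 1 (one pole at s=0).
K_v = lim_{s→0} s·G(s) = K / (4) = 0.25·K.
e_ss = 1/K_v = 1 ⇒ K_v = 1 ⇒ K = 1/0.25 = 4.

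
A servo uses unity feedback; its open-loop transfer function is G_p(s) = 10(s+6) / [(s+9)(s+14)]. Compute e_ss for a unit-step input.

System type = 0 (no poles at s=0).
K_p = lim_{s→0} G_p(s) = 10·6 / (9·14) = 10/21.
e_ss = 1/(1 + K_p) = 1/(31/21) = 21/31.

21/31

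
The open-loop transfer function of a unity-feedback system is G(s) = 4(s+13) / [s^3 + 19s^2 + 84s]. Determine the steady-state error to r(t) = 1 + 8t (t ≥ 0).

168/13

Factoring s from the denominator leaves a polynomial with constant term 84, so the system is type 1. Taking each input component in turn:
  • 1: tracked with zero error.
  • 8t: e_ss = 8/K_v with K_v=13/21 → 168/13.
Total e_ss = 168/13.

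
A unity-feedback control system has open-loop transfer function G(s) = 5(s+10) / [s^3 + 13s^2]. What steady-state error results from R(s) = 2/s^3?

The denominator has no term below 13s^2 — 2 poles at s=0, type 2.
K_a = lim_{s→0} s^2·G(s) = 5·10 / 13 = 50/13.
r(t) = t^2 gives R(s) = 2/s^3.
e_ss = 2/K_a = 2/(50/13) = 0.52.

0.52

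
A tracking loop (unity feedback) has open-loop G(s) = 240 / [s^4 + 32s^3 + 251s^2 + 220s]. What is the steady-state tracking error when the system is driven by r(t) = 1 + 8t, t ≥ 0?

22/3

Factoring s from the denominator leaves a polynomial with constant term 220, so the system is type 1. By superposition:
  • 1: tracked with zero error.
  • 8t: e_ss = 8/K_v with K_v=12/11 → 22/3.
Total e_ss = 22/3.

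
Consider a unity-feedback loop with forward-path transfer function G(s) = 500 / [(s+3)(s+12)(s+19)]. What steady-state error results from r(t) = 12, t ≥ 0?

513/74

The open loop has no poles at the origin → type 0 system.
K_p = lim_{s→0} G(s) = 500 / (3·12·19) = 125/171.
e_ss = 12/(1 + K_p) = 12/(296/171) = 513/74.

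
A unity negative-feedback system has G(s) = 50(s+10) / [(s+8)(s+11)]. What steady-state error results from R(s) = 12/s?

88/49

System type = 0 (no poles at s=0).
K_p = lim_{s→0} G(s) = 50·10 / (8·11) = 125/22.
e_ss = 12/(1 + K_p) = 12/(147/22) = 88/49.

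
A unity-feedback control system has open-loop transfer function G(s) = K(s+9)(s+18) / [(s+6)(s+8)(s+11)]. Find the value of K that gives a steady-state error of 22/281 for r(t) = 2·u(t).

80

The open loop has no poles at the origin → type 0 system.
K_p = lim_{s→0} G(s) = K·9·18 / (6·8·11) = (27/88)·K.
e_ss = 2/(1 + K_p) = 22/281 ⇒ 1 + (27/88)·K = 281/11 ⇒ K = 80.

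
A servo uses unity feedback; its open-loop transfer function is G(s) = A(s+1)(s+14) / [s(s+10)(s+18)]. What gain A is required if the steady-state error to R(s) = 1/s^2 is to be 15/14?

G(s) has one factor of s in the denominator, so the system is type 1.
K_v = lim_{s→0} s·G(s) = A·1·14 / (10·18) = (7/90)·A.
e_ss = 1/K_v = 15/14 ⇒ K_v = 14/15 ⇒ A = (14/15)/(7/90) = 12.

12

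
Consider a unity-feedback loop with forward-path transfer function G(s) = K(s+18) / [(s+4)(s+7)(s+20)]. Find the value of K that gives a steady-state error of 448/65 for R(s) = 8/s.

5

The open loop has no poles at the origin → type 0 system.
K_p = lim_{s→0} G(s) = K·18 / (4·7·20) = (9/280)·K.
e_ss = 8/(1 + K_p) = 448/65 ⇒ 1 + (9/280)·K = 65/56 ⇒ K = 5.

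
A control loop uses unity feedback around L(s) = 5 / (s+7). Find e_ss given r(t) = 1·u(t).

7/12

L(s) has no factors of s in the denominator, so the system is type 0.
K_p = lim_{s→0} L(s) = 5 / (7) = 5/7.
e_ss = 1/(1 + K_p) = 1/(12/7) = 7/12.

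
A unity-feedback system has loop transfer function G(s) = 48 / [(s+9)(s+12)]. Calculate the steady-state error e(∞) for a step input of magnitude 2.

18/13

System type = 0 (no poles at s=0).
K_p = lim_{s→0} G(s) = 48 / (9·12) = 4/9.
e_ss = 2/(1 + K_p) = 2/(13/9) = 18/13.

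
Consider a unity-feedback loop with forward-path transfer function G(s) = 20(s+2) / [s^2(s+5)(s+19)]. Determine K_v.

K_v = lim_{s→0} s·G(s); with 2 poles at the origin the limit diverges, so K_v = ∞.

infinity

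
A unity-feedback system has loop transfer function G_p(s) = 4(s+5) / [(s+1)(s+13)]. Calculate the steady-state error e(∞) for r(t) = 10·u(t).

No free integrators in G_p(s): this is a type 0 system.
K_p = lim_{s→0} G_p(s) = 4·5 / (1·13) = 20/13.
e_ss = 10/(1 + K_p) = 10/(33/13) = 130/33.

130/33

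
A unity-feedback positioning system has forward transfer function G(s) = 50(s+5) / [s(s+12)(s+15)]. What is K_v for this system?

System type = 1 (one pole at s=0).
K_v = lim_{s→0} s·G(s) = 50·5 / (12·15) = 25/18.

25/18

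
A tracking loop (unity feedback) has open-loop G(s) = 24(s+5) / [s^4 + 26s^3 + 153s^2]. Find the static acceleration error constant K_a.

40/51

Lowest-order denominator term is 153s^2, so the open loop has 2 poles at the origin → type 2 system.
K_a = lim_{s→0} s^2·G(s) = 24·5 / 153 = 40/51.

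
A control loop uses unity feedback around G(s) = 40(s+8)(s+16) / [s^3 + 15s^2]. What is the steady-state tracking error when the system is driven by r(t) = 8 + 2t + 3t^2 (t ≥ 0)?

Lowest-order denominator term is 15s^2, so the open loop has 2 poles at the origin → type 2 system. Taking each input component in turn:
  • 8: tracked with zero error.
  • 2t: tracked with zero error.
  • 3t^2: e_ss = 6/K_a with K_a=1024/3 → 9/512.
Total e_ss = 9/512.

9/512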